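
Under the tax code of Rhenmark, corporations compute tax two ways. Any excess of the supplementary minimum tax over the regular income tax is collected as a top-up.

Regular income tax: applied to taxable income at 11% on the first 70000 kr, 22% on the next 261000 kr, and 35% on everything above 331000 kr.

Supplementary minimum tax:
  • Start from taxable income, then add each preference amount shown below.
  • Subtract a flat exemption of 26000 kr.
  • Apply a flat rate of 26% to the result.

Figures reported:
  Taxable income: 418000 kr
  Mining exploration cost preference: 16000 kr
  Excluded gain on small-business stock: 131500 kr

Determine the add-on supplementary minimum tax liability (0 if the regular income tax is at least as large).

Regular income tax:
  70000 kr × 11% = 7700 kr
  261000 kr × 22% = 57420 kr
  87000 kr × 35% = 30450 kr
  → 95570 kr

Supplementary minimum tax:
  Adjusted income: 418000 kr + 16000 kr + 131500 kr = 565500 kr
  Less exemption 26000 kr → base 539500 kr
  539500 kr × 26% = 140270 kr

Excess of supplementary minimum tax over regular income tax: 140270 kr − 95570 kr = 44700 kr.

44700 kr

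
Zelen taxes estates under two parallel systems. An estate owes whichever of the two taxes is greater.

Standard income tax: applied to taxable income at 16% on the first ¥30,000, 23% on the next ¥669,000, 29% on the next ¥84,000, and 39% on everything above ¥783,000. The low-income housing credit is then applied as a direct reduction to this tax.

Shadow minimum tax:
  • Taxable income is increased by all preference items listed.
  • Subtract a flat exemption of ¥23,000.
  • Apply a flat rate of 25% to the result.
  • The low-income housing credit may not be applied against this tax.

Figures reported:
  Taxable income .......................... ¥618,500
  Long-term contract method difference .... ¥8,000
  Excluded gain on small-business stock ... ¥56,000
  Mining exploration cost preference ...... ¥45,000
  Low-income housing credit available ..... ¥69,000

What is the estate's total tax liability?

¥176,125

Shadow minimum tax:
  Adjusted income: ¥618,500 + ¥8,000 + ¥56,000 + ¥45,000 = ¥727,500
  Less exemption ¥23,000 → base ¥704,500
  ¥704,500 × 25% = ¥176,125

Standard income tax:
  ¥30,000 × 16% = ¥4,800
  ¥588,500 × 23% = ¥135,355
  → ¥140,155
  Less low-income housing credit ¥69,000 → ¥71,155

¥176,125 > ¥71,155, so the shadow minimum tax is the binding amount.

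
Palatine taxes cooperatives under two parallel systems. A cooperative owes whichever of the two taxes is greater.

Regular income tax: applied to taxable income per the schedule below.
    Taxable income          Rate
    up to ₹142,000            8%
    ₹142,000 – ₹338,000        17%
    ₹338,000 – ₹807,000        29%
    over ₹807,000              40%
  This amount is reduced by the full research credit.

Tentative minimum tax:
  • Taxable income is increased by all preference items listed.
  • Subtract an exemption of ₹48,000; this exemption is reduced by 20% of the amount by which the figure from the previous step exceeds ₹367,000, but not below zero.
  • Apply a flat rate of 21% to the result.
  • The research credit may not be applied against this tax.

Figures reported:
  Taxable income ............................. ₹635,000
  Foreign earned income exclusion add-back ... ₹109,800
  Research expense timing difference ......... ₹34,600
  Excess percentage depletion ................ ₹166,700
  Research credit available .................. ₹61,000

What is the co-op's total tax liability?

Tentative minimum tax:
  Adjusted income: ₹635,000 + ₹109,800 + ₹34,600 + ₹166,700 = ₹946,100
  Exemption: 20% × (₹946,100 − ₹367,000) = ₹115,820 ≥ ₹48,000, so the exemption is fully phased out
  Base: ₹946,100 − ₹0 = ₹946,100
  ₹946,100 × 21% = ₹198,681

Regular income tax:
  ₹142,000 × 8% = ₹11,360
  ₹196,000 × 17% = ₹33,320
  ₹297,000 × 29% = ₹86,130
  → ₹130,810
  Less research credit ₹61,000 → ₹69,810

₹198,681 > ₹69,810, so the tentative minimum tax is the binding amount.

₹198,681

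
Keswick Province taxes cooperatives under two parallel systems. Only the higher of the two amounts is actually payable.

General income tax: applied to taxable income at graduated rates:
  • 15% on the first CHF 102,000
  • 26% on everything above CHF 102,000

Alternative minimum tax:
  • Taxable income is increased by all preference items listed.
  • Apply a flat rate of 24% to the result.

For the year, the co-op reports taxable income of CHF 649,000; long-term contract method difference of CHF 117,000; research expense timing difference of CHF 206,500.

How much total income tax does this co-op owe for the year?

CHF 233,400

General income tax:
  CHF 102,000 × 15% = CHF 15,300
  CHF 547,000 × 26% = CHF 142,220
  → CHF 157,520

Alternative minimum tax:
  Adjusted income: CHF 649,000 + CHF 117,000 + CHF 206,500 = CHF 972,500
  CHF 972,500 × 24% = CHF 233,400

CHF 233,400 > CHF 157,520, so the alternative minimum tax is the binding amount.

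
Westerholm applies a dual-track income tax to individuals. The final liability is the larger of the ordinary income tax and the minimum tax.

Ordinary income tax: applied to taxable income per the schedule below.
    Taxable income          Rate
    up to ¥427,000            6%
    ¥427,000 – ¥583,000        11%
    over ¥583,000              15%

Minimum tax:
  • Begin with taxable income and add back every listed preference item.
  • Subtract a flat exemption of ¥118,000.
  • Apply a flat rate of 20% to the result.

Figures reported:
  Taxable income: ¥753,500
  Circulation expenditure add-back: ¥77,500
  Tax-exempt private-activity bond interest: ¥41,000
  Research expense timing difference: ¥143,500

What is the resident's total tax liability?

¥179,500

Ordinary income tax:
  ¥427,000 × 6% = ¥25,620
  ¥156,000 × 11% = ¥17,160
  ¥170,500 × 15% = ¥25,575
  → ¥68,355

Minimum tax:
  Adjusted income: ¥753,500 + ¥77,500 + ¥41,000 + ¥143,500 = ¥1,015,500
  Less exemption ¥118,000 → base ¥897,500
  ¥897,500 × 20% = ¥179,500

¥179,500 > ¥68,355, so the minimum tax is the binding amount.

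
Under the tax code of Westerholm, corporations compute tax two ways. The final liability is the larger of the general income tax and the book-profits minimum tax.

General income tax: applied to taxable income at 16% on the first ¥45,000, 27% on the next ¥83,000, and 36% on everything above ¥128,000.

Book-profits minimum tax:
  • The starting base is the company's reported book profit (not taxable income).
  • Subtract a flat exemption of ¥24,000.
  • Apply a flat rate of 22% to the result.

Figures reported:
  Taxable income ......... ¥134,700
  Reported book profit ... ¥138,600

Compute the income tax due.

¥32,022

Book-profits minimum tax:
  Base (reported book profit): ¥138,600
  Less exemption ¥24,000 → base ¥114,600
  ¥114,600 × 22% = ¥25,212

General income tax:
  ¥45,000 × 16% = ¥7,200
  ¥83,000 × 27% = ¥22,410
  ¥6,700 × 36% = ¥2,412
  → ¥32,022

¥32,022 > ¥25,212, so the general income tax governs.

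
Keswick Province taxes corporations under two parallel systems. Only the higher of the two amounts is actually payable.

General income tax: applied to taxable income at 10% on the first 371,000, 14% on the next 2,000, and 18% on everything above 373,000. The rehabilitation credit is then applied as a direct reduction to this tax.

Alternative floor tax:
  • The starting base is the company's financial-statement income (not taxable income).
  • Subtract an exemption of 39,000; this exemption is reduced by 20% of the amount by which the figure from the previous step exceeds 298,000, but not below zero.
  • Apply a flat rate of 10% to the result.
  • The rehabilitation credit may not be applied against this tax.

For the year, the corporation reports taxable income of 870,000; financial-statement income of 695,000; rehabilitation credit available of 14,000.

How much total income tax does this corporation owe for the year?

112,840

General income tax:
  371,000 × 10% = 37,100
  2,000 × 14% = 280
  497,000 × 18% = 89,460
  → 126,840
  Less rehabilitation credit 14,000 → 112,840

Alternative floor tax:
  Base (financial-statement income): 695,000
  Exemption: 20% × (695,000 − 298,000) = 79,400 ≥ 39,000, so the exemption is fully phased out
  Base: 695,000 − 0 = 695,000
  695,000 × 10% = 69,500

112,840 > 69,500, so the general income tax governs.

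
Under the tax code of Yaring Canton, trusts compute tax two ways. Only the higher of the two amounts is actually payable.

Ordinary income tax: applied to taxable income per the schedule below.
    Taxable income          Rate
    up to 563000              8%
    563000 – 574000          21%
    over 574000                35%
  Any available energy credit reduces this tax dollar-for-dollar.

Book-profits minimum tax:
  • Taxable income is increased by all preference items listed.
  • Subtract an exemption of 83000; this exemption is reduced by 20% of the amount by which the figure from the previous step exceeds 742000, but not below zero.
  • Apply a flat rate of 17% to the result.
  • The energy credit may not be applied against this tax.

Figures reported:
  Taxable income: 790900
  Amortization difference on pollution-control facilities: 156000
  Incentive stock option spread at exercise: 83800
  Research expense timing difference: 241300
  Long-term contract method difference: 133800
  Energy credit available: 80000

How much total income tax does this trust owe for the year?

Ordinary income tax:
  563000 × 8% = 45040
  11000 × 21% = 2310
  216900 × 35% = 75915
  → 123265
  Less energy credit 80000 → 43265

Book-profits minimum tax:
  Adjusted income: 790900 + 156000 + 83800 + 241300 + 133800 = 1405800
  Exemption: 20% × (1405800 − 742000) = 132760 ≥ 83000, so the exemption is fully phased out
  Base: 1405800 − 0 = 1405800
  1405800 × 17% = 238986

238986 > 43265, so the book-profits minimum tax is the binding amount.

238986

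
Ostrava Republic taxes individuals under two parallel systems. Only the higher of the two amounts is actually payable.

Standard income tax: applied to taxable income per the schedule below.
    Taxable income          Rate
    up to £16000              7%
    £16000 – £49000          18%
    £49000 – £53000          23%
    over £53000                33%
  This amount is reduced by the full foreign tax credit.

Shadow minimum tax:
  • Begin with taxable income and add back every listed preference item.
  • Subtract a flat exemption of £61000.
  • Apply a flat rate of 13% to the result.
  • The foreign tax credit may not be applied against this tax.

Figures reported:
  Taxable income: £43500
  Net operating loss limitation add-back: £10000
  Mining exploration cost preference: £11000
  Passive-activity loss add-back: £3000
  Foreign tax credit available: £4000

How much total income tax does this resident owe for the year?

Standard income tax:
  £16000 × 7% = £1120
  £27500 × 18% = £4950
  → £6070
  Less foreign tax credit £4000 → £2070

Shadow minimum tax:
  Adjusted income: £43500 + £10000 + £11000 + £3000 = £67500
  Less exemption £61000 → base £6500
  £6500 × 13% = £845

£2070 > £845, so the standard income tax governs.

£2070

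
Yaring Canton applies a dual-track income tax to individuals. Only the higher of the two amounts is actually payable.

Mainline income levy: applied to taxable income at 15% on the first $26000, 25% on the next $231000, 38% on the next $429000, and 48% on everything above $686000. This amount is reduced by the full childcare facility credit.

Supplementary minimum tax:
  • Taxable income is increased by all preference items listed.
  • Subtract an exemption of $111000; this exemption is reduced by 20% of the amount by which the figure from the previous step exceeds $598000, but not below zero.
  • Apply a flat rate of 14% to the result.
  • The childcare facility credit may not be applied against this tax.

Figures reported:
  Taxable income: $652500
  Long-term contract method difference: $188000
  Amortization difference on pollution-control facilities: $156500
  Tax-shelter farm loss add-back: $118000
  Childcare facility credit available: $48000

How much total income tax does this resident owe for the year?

Supplementary minimum tax:
  Adjusted income: $652500 + $188000 + $156500 + $118000 = $1115000
  Exemption: $111000 − 20% × ($1115000 − $598000) = $111000 − $103400 = $7600
  Base: $1115000 − $7600 = $1107400
  $1107400 × 14% = $155036

Mainline income levy:
  $26000 × 15% = $3900
  $231000 × 25% = $57750
  $395500 × 38% = $150290
  → $211940
  Less childcare facility credit $48000 → $163940

$163940 > $155036, so the mainline income levy governs.

$163940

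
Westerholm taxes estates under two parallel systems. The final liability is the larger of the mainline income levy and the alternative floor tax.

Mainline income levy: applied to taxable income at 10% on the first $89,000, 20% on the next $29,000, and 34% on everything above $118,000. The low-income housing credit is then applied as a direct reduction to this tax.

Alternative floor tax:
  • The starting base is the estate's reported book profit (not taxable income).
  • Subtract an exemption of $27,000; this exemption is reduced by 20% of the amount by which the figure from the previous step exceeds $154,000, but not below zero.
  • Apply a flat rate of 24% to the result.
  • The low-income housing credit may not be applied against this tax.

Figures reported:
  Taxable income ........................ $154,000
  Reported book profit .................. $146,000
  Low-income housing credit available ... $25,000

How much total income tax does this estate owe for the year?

$28,560

Mainline income levy:
  $89,000 × 10% = $8,900
  $29,000 × 20% = $5,800
  $36,000 × 34% = $12,240
  → $26,940
  Less low-income housing credit $25,000 → $1,940

Alternative floor tax:
  Base (reported book profit): $146,000
  Exemption: $146,000 ≤ $154,000, so full $27,000 applies
  Base: $146,000 − $27,000 = $119,000
  $119,000 × 24% = $28,560

$28,560 > $1,940, so the alternative floor tax is the binding amount.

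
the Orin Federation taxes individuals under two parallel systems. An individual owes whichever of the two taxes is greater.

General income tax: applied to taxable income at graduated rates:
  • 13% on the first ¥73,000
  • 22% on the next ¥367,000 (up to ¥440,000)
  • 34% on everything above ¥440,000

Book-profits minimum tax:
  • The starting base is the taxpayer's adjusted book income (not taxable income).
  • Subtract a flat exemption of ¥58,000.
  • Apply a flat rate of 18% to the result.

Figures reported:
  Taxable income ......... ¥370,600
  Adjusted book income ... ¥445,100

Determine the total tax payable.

General income tax:
  ¥73,000 × 13% = ¥9,490
  ¥297,600 × 22% = ¥65,472
  → ¥74,962

Book-profits minimum tax:
  Base (adjusted book income): ¥445,100
  Less exemption ¥58,000 → base ¥387,100
  ¥387,100 × 18% = ¥69,678

¥74,962 > ¥69,678, so the general income tax governs.

¥74,962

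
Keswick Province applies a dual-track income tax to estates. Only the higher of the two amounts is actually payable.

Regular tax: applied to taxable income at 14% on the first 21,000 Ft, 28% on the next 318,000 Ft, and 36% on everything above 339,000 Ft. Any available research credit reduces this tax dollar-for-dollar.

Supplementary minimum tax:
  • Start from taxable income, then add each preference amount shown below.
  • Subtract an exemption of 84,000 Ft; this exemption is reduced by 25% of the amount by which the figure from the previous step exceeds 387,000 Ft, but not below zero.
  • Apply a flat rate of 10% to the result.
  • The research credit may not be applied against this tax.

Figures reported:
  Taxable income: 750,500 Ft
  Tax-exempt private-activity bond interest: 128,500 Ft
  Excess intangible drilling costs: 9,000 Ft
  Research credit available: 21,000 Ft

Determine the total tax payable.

Supplementary minimum tax:
  Adjusted income: 750,500 Ft + 128,500 Ft + 9,000 Ft = 888,000 Ft
  Exemption: 25% × (888,000 Ft − 387,000 Ft) = 125,250 Ft ≥ 84,000 Ft, so the exemption is fully phased out
  Base: 888,000 Ft − 0 Ft = 888,000 Ft
  888,000 Ft × 10% = 88,800 Ft

Regular tax:
  21,000 Ft × 14% = 2,940 Ft
  318,000 Ft × 28% = 89,040 Ft
  411,500 Ft × 36% = 148,140 Ft
  → 240,120 Ft
  Less research credit 21,000 Ft → 219,120 Ft

219,120 Ft > 88,800 Ft, so the regular tax governs.

219,120 Ft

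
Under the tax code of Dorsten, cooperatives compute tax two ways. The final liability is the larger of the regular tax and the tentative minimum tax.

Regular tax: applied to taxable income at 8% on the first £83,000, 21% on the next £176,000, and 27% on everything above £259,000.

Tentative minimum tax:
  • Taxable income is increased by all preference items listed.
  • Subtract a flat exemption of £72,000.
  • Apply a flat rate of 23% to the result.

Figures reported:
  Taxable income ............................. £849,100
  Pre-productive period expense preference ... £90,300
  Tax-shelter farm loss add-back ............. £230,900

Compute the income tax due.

£252,609

Tentative minimum tax:
  Adjusted income: £849,100 + £90,300 + £230,900 = £1,170,300
  Less exemption £72,000 → base £1,098,300
  £1,098,300 × 23% = £252,609

Regular tax:
  £83,000 × 8% = £6,640
  £176,000 × 21% = £36,960
  £590,100 × 27% = £159,327
  → £202,927

£252,609 > £202,927, so the tentative minimum tax is the binding amount.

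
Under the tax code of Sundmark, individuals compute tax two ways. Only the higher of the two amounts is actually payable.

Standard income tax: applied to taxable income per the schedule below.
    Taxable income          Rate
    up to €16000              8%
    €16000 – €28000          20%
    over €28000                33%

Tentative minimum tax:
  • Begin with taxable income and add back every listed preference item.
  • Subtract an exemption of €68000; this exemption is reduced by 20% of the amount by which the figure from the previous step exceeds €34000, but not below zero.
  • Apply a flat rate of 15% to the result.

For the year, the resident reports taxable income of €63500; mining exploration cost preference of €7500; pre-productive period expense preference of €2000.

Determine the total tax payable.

€15395

Standard income tax:
  €16000 × 8% = €1280
  €12000 × 20% = €2400
  €35500 × 33% = €11715
  → €15395

Tentative minimum tax:
  Adjusted income: €63500 + €7500 + €2000 = €73000
  Exemption: €68000 − 20% × (€73000 − €34000) = €68000 − €7800 = €60200
  Base: €73000 − €60200 = €12800
  €12800 × 15% = €1920

€15395 > €1920, so the standard income tax governs.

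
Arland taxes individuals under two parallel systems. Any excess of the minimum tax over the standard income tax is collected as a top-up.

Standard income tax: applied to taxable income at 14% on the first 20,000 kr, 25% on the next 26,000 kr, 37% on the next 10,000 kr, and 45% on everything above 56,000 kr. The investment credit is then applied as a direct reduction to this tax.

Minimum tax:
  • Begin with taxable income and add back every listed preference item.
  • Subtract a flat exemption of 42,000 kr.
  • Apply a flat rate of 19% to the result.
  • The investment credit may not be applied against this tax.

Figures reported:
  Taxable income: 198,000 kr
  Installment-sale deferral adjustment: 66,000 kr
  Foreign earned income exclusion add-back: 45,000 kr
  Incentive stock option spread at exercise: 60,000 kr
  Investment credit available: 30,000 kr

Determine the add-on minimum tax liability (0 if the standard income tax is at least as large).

Minimum tax:
  Adjusted income: 198,000 kr + 66,000 kr + 45,000 kr + 60,000 kr = 369,000 kr
  Less exemption 42,000 kr → base 327,000 kr
  327,000 kr × 19% = 62,130 kr

Standard income tax:
  20,000 kr × 14% = 2,800 kr
  26,000 kr × 25% = 6,500 kr
  10,000 kr × 37% = 3,700 kr
  142,000 kr × 45% = 63,900 kr
  → 76,900 kr
  Less investment credit 30,000 kr → 46,900 kr

Excess of minimum tax over standard income tax: 62,130 kr − 46,900 kr = 15,230 kr.

15,230 kr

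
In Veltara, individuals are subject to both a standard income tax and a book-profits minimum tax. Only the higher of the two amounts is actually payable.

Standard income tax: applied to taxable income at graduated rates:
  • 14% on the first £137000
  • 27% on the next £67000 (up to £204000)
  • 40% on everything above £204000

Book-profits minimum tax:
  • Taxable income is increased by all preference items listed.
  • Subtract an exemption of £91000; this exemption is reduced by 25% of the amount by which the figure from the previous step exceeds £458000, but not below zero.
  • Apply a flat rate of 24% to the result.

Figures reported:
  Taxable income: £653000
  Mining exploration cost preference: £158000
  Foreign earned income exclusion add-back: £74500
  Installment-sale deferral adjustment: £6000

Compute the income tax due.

£216870

Standard income tax:
  £137000 × 14% = £19180
  £67000 × 27% = £18090
  £449000 × 40% = £179600
  → £216870

Book-profits minimum tax:
  Adjusted income: £653000 + £158000 + £74500 + £6000 = £891500
  Exemption: 25% × (£891500 − £458000) = £108375 ≥ £91000, so the exemption is fully phased out
  Base: £891500 − £0 = £891500
  £891500 × 24% = £213960

£216870 > £213960, so the standard income tax governs.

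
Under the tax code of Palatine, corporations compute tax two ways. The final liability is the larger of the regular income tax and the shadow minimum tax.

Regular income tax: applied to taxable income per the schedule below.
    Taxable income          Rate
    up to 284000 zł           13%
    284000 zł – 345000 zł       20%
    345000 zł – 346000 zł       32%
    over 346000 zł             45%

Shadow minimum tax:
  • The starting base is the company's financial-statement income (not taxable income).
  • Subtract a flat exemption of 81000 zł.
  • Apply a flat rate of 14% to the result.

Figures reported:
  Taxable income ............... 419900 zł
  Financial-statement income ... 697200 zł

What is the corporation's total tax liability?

86268 zł

Shadow minimum tax:
  Base (financial-statement income): 697200 zł
  Less exemption 81000 zł → base 616200 zł
  616200 zł × 14% = 86268 zł

Regular income tax:
  284000 zł × 13% = 36920 zł
  61000 zł × 20% = 12200 zł
  1000 zł × 32% = 320 zł
  73900 zł × 45% = 33255 zł
  → 82695 zł

86268 zł > 82695 zł, so the shadow minimum tax is the binding amount.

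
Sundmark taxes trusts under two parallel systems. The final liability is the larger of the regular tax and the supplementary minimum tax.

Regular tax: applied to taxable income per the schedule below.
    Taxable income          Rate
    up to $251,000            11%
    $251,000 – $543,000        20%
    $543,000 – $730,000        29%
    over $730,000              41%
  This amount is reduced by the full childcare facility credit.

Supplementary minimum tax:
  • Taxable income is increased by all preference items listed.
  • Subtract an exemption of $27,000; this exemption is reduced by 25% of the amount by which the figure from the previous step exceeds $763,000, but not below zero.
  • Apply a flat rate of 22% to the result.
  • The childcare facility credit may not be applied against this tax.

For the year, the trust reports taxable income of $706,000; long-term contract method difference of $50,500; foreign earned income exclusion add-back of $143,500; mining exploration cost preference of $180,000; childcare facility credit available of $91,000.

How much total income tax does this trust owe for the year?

$237,600

Regular tax:
  $251,000 × 11% = $27,610
  $292,000 × 20% = $58,400
  $163,000 × 29% = $47,270
  → $133,280
  Less childcare facility credit $91,000 → $42,280

Supplementary minimum tax:
  Adjusted income: $706,000 + $50,500 + $143,500 + $180,000 = $1,080,000
  Exemption: 25% × ($1,080,000 − $763,000) = $79,250 ≥ $27,000, so the exemption is fully phased out
  Base: $1,080,000 − $0 = $1,080,000
  $1,080,000 × 22% = $237,600

$237,600 > $42,280, so the supplementary minimum tax is the binding amount.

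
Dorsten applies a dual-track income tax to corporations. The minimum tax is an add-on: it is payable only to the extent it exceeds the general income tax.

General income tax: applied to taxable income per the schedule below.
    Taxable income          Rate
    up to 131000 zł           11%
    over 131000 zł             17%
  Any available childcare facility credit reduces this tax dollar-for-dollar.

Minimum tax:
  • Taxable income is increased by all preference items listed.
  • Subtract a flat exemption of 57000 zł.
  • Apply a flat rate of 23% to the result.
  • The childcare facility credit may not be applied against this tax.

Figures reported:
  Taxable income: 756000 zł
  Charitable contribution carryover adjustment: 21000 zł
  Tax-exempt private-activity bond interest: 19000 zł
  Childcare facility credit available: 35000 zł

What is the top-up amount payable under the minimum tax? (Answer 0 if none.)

General income tax:
  131000 zł × 11% = 14410 zł
  625000 zł × 17% = 106250 zł
  → 120660 zł
  Less childcare facility credit 35000 zł → 85660 zł

Minimum tax:
  Adjusted income: 756000 zł + 21000 zł + 19000 zł = 796000 zł
  Less exemption 57000 zł → base 739000 zł
  739000 zł × 23% = 169970 zł

Excess of minimum tax over general income tax: 169970 zł − 85660 zł = 84310 zł.

84310 zł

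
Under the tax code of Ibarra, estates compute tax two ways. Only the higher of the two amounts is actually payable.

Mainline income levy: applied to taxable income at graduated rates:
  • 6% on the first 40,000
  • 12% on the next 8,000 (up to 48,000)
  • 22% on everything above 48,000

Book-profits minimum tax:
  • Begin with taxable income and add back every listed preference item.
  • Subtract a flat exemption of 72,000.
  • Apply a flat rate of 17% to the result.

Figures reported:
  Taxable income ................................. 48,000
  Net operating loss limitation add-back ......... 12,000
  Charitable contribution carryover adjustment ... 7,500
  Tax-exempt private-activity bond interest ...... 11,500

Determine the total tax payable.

Mainline income levy:
  40,000 × 6% = 2,400
  8,000 × 12% = 960
  → 3,360

Book-profits minimum tax:
  Adjusted income: 48,000 + 12,000 + 7,500 + 11,500 = 79,000
  Less exemption 72,000 → base 7,000
  7,000 × 17% = 1,190

3,360 > 1,190, so the mainline income levy governs.

3,360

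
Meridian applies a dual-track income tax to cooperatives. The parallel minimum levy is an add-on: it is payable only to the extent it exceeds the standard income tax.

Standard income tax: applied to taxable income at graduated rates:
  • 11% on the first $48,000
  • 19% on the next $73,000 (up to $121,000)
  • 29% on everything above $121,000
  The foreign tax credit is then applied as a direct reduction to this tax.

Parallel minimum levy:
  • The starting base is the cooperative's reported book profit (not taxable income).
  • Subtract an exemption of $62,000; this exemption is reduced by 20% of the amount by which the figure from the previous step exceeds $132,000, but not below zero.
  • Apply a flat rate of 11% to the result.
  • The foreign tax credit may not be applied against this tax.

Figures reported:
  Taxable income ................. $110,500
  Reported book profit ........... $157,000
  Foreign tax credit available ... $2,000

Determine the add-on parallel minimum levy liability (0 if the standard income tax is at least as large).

$0

Parallel minimum levy:
  Base (reported book profit): $157,000
  Exemption: $62,000 − 20% × ($157,000 − $132,000) = $62,000 − $5,000 = $57,000
  Base: $157,000 − $57,000 = $100,000
  $100,000 × 11% = $11,000

Standard income tax:
  $48,000 × 11% = $5,280
  $62,500 × 19% = $11,875
  → $17,155
  Less foreign tax credit $2,000 → $15,155

$11,000 ≤ $15,155, so no add-on is due.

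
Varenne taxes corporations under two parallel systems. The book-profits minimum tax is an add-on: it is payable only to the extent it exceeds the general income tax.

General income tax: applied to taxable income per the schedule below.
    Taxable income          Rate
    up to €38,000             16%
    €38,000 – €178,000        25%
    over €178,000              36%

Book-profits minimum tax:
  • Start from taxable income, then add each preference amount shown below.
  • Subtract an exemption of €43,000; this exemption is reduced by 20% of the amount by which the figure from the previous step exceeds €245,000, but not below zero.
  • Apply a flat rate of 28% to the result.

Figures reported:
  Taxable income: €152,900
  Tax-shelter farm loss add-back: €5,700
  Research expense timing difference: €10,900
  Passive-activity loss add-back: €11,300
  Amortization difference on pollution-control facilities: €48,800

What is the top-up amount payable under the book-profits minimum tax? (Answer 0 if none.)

€17,443

General income tax:
  €38,000 × 16% = €6,080
  €114,900 × 25% = €28,725
  → €34,805

Book-profits minimum tax:
  Adjusted income: €152,900 + €5,700 + €10,900 + €11,300 + €48,800 = €229,600
  Exemption: €229,600 ≤ €245,000, so full €43,000 applies
  Base: €229,600 − €43,000 = €186,600
  €186,600 × 28% = €52,248

Excess of book-profits minimum tax over general income tax: €52,248 − €34,805 = €17,443.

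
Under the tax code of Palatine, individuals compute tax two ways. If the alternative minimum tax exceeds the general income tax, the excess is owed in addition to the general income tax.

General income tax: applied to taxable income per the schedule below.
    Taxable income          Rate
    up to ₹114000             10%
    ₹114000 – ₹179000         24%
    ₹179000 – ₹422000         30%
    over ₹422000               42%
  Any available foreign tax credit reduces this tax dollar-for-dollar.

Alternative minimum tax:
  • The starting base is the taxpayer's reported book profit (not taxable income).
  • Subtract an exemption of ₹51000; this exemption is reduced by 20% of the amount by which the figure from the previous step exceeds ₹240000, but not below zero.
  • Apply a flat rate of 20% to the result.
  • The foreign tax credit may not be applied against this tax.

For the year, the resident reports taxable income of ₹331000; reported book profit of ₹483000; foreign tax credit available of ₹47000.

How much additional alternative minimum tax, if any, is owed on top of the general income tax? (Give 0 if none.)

₹70520

Alternative minimum tax:
  Base (reported book profit): ₹483000
  Exemption: ₹51000 − 20% × (₹483000 − ₹240000) = ₹51000 − ₹48600 = ₹2400
  Base: ₹483000 − ₹2400 = ₹480600
  ₹480600 × 20% = ₹96120

General income tax:
  ₹114000 × 10% = ₹11400
  ₹65000 × 24% = ₹15600
  ₹152000 × 30% = ₹45600
  → ₹72600
  Less foreign tax credit ₹47000 → ₹25600

Excess of alternative minimum tax over general income tax: ₹96120 − ₹25600 = ₹70520.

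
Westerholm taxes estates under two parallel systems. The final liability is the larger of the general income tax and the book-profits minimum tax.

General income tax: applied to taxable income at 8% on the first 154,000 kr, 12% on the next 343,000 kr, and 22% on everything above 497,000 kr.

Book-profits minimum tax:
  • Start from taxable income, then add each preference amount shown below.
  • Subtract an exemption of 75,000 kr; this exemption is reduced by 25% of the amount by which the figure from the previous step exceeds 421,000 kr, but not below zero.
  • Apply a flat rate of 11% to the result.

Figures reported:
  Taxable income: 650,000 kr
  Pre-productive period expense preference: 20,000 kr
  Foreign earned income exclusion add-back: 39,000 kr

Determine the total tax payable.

87,140 kr

General income tax:
  154,000 kr × 8% = 12,320 kr
  343,000 kr × 12% = 41,160 kr
  153,000 kr × 22% = 33,660 kr
  → 87,140 kr

Book-profits minimum tax:
  Adjusted income: 650,000 kr + 20,000 kr + 39,000 kr = 709,000 kr
  Exemption: 75,000 kr − 25% × (709,000 kr − 421,000 kr) = 75,000 kr − 72,000 kr = 3,000 kr
  Base: 709,000 kr − 3,000 kr = 706,000 kr
  706,000 kr × 11% = 77,660 kr

87,140 kr > 77,660 kr, so the general income tax governs.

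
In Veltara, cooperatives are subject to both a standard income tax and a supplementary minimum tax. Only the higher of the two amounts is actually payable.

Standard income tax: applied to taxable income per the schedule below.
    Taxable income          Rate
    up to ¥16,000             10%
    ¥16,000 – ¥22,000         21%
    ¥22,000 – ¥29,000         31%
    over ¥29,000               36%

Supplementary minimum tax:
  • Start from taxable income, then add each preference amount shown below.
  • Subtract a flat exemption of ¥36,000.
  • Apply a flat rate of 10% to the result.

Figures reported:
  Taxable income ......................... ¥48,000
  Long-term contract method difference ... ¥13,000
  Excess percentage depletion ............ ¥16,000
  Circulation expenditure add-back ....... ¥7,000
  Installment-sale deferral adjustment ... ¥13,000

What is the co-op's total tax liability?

Standard income tax:
  ¥16,000 × 10% = ¥1,600
  ¥6,000 × 21% = ¥1,260
  ¥7,000 × 31% = ¥2,170
  ¥19,000 × 36% = ¥6,840
  → ¥11,870

Supplementary minimum tax:
  Adjusted income: ¥48,000 + ¥13,000 + ¥16,000 + ¥7,000 + ¥13,000 = ¥97,000
  Less exemption ¥36,000 → base ¥61,000
  ¥61,000 × 10% = ¥6,100

¥11,870 > ¥6,100, so the standard income tax governs.

¥11,870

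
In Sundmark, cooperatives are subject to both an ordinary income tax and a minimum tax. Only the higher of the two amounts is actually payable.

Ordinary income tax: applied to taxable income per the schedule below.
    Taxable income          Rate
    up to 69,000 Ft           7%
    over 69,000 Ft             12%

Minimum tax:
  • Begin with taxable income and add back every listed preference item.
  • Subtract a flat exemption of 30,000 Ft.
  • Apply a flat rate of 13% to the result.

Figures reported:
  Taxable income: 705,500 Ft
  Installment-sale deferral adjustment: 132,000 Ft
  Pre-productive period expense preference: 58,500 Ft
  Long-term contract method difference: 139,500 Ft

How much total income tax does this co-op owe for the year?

130,715 Ft

Minimum tax:
  Adjusted income: 705,500 Ft + 132,000 Ft + 58,500 Ft + 139,500 Ft = 1,035,500 Ft
  Less exemption 30,000 Ft → base 1,005,500 Ft
  1,005,500 Ft × 13% = 130,715 Ft

Ordinary income tax:
  69,000 Ft × 7% = 4,830 Ft
  636,500 Ft × 12% = 76,380 Ft
  → 81,210 Ft

130,715 Ft > 81,210 Ft, so the minimum tax is the binding amount.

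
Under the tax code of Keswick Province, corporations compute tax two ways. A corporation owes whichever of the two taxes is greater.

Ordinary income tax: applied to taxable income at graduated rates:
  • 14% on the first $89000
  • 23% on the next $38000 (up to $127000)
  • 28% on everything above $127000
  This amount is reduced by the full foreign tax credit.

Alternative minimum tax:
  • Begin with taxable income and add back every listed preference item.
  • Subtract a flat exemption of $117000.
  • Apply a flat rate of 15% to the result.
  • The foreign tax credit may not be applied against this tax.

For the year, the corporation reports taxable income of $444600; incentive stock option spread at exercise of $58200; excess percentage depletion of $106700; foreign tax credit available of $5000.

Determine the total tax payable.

Alternative minimum tax:
  Adjusted income: $444600 + $58200 + $106700 = $609500
  Less exemption $117000 → base $492500
  $492500 × 15% = $73875

Ordinary income tax:
  $89000 × 14% = $12460
  $38000 × 23% = $8740
  $317600 × 28% = $88928
  → $110128
  Less foreign tax credit $5000 → $105128

$105128 > $73875, so the ordinary income tax governs.

$105128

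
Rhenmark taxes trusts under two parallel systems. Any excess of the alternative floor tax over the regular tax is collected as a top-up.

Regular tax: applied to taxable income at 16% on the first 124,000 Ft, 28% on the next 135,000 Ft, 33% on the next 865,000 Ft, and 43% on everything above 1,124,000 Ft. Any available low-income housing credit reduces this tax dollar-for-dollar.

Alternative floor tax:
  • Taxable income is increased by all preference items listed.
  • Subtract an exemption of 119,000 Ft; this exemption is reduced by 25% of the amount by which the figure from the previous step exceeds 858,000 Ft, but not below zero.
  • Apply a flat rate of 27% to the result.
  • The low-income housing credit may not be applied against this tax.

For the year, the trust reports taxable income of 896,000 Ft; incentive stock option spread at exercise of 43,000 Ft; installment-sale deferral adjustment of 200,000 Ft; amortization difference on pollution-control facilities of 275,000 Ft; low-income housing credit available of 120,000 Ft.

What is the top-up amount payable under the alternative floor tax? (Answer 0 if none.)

233,930 Ft

Alternative floor tax:
  Adjusted income: 896,000 Ft + 43,000 Ft + 200,000 Ft + 275,000 Ft = 1,414,000 Ft
  Exemption: 25% × (1,414,000 Ft − 858,000 Ft) = 139,000 Ft ≥ 119,000 Ft, so the exemption is fully phased out
  Base: 1,414,000 Ft − 0 Ft = 1,414,000 Ft
  1,414,000 Ft × 27% = 381,780 Ft

Regular tax:
  124,000 Ft × 16% = 19,840 Ft
  135,000 Ft × 28% = 37,800 Ft
  637,000 Ft × 33% = 210,210 Ft
  → 267,850 Ft
  Less low-income housing credit 120,000 Ft → 147,850 Ft

Excess of alternative floor tax over regular tax: 381,780 Ft − 147,850 Ft = 233,930 Ft.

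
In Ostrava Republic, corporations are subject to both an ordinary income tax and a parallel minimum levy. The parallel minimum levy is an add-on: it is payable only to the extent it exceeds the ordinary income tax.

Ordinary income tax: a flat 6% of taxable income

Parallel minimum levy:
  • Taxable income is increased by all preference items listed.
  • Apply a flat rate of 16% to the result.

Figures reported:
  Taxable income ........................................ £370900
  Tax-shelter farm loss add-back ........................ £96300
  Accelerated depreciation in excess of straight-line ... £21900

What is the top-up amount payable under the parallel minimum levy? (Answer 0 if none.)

Ordinary income tax:
  £370900 × 6% = £22254

Parallel minimum levy:
  Adjusted income: £370900 + £96300 + £21900 = £489100
  £489100 × 16% = £78256

Excess of parallel minimum levy over ordinary income tax: £78256 − £22254 = £56002.

£56002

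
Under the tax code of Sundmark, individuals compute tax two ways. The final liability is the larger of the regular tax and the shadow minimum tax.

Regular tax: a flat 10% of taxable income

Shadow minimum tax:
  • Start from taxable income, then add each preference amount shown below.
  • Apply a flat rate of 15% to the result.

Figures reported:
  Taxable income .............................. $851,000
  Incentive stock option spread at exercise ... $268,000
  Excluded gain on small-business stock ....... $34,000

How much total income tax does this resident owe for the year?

$172,950

Regular tax:
  $851,000 × 10% = $85,100

Shadow minimum tax:
  Adjusted income: $851,000 + $268,000 + $34,000 = $1,153,000
  $1,153,000 × 15% = $172,950

$172,950 > $85,100, so the shadow minimum tax is the binding amount.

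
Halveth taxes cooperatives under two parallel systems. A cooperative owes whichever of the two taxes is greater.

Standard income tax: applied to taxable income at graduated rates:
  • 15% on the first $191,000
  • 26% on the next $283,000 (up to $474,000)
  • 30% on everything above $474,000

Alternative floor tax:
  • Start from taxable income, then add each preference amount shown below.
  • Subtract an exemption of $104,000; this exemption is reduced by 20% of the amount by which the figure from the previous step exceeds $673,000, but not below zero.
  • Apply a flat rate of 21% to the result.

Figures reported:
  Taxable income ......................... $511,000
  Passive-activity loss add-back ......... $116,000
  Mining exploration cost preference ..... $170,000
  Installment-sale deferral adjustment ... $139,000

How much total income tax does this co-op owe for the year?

$185,766

Standard income tax:
  $191,000 × 15% = $28,650
  $283,000 × 26% = $73,580
  $37,000 × 30% = $11,100
  → $113,330

Alternative floor tax:
  Adjusted income: $511,000 + $116,000 + $170,000 + $139,000 = $936,000
  Exemption: $104,000 − 20% × ($936,000 − $673,000) = $104,000 − $52,600 = $51,400
  Base: $936,000 − $51,400 = $884,600
  $884,600 × 21% = $185,766

$185,766 > $113,330, so the alternative floor tax is the binding amount.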